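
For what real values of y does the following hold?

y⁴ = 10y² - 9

Let u = y². The equation becomes u² - 10u + 9 = 0.
Factor: (u - 1)(u - 9) = 0, so u = 1 or u = 9.
y² = 1 gives y = ±1.
y² = 9 gives y = ±3.

y = -3 or y = -1 or y = 1 or y = 3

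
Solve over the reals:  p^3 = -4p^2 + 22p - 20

Rearrange: p^3 + 4p^2 - 22p + 20 = 0.
Possible rational roots are divisors of 20. Testing p = 2 gives 0, so (p - 2) is a factor.
Divide: p^3 + 4p^2 - 22p + 20 = (p - 2)(p^2 + 6p - 10).
Apply the quadratic formula to p^2 + 6p - 10 = 0: p = (-6 +/- sqrt(76))/2, i.e. p ~= 1.3589 or p ~= -7.3589.

p = -7.3589 or p = 1.3589 or p = 2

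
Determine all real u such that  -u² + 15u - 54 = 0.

Factor: -1(u - 9)(u - 6) = 0.
So u = 9 or u = 6.

u = 6 or u = 9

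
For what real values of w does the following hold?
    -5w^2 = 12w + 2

Rearrange to standard form: -5w^2 - 12w - 2 = 0.
Discriminant: (-12)^2 - 4*(-5)*(-2) = 104.
Quadratic formula: w = (12 +/- sqrt(104)) / (-10).
So w = -6/5 - sqrt(26)/5 ~= -2.2198 or w = -6/5 + sqrt(26)/5 ~= -0.1802.

w = -2.2198 or w = -0.1802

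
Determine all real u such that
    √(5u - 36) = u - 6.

Square both sides: 5u - 36 = (u - 6)².
Expand and rearrange: u² - 17u + 72 = 0.
Solving gives u = 9 or u = 8.
Check each candidate in the original equation:
  u = 9: √(9) = 3, while u - 6 = 3 — valid.
  u = 8: √(4) = 2, while u - 6 = 2 — valid.

u = 8 or u = 9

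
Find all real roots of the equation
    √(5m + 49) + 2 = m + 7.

Isolate the radical: √(5m + 49) = m + 5.
Square both sides: 5m + 49 = (m + 5)².
Expand and rearrange: m² + 5m - 24 = 0.
Solving gives m = 3 or m = -8.
Check each candidate in the original equation:
  m = 3: √(64) = 8, while m + 5 = 8 — valid.
  m = -8: √(9) = 3, while m + 5 = -3 — extraneous.

m = 3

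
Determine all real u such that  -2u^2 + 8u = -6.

u = -0.6458 or u = 4.6458

Rearrange to standard form: -2u^2 + 8u + 6 = 0.
Discriminant: (8)^2 - 4*(-2)*6 = 112.
Quadratic formula: u = (-8 +/- sqrt(112)) / (-4).
So u = 2 - sqrt(7) ~= -0.6458 or u = 2 + sqrt(7) ~= 4.6458.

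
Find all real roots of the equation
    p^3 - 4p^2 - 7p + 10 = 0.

Possible rational roots are divisors of 10. Testing p = 5 gives 0, so (p - 5) is a factor.
Divide: p^3 - 4p^2 - 7p + 10 = (p - 5)(p^2 + p - 2).
Factor the quadratic: p = 1 or p = -2.

p = -2 or p = 1 or p = 5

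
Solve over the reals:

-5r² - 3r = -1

Rearrange to standard form: -5r² - 3r + 1 = 0.
Discriminant: (-3)² − 4·(-5)·1 = 29.
Quadratic formula: r = (3 ± √29) / (-10).
So r = -√(29)/10 - 3/10 ≈ -0.8385 or r = -3/10 + √(29)/10 ≈ 0.2385.

r = -0.8385 or r = 0.2385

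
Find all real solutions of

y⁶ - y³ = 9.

y = -1.3647 or y = 1.5243

Let u = y³. The equation becomes u² - u - 9 = 0.
By the quadratic formula, u = 1/2 + √(37)/2 or u = 1/2 - √(37)/2.
y³ = 1/2 + √(37)/2 gives y = ∛(1/2 + √(37)/2) ≈ 1.5243.
y³ = 1/2 - √(37)/2 gives y = -∛(-1/2 + √(37)/2) ≈ -1.3647.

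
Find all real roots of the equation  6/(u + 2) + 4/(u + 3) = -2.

u = -7.4495 or u = -2.5505

Multiply both sides by (u + 2)(u + 3):
6(u + 3) + 4(u + 2) = -2(u + 2)(u + 3).
Expand and collect terms: -2u² - 20u - 38 = 0.
By the quadratic formula, u = (20 ± √96) / -4, so u ≈ -7.4495 or u ≈ -2.5505.
Neither value makes a denominator zero (u ≠ -2, u ≠ -3), so both are valid.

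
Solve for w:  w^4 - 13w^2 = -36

w = -3 or w = -2 or w = 2 or w = 3

Let u = w^2. The equation becomes u^2 - 13u + 36 = 0.
Factor: (u - 9)(u - 4) = 0, so u = 9 or u = 4.
w^2 = 9 gives w = +/-3.
w^2 = 4 gives w = +/-2.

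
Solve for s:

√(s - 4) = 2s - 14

Square both sides: s - 4 = (2s - 14)².
Expand and rearrange: 4s² - 57s + 200 = 0.
Solving gives s = 8 or s = 6.25.
Check each candidate in the original equation:
  s = 8: √(4) = 2, while 2s - 14 = 2 — valid.
  s = 6.25: √(2.25) = 1.5, while 2s - 14 = -1.5 — extraneous.

s = 8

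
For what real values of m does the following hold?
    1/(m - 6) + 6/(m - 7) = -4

Multiply both sides by (m - 6)(m - 7):
(m - 7) + 6(m - 6) = -4(m - 6)(m - 7).
Expand and collect terms: -4m^2 + 45m - 125 = 0.
Factor or apply the quadratic formula: m = 5 or m = 6.25.
Neither value makes a denominator zero (m != 6, m != 7), so both are valid.

m = 5 or m = 6.25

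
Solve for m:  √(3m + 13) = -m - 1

m = -3

Square both sides: 3m + 13 = (-m - 1)².
Expand and rearrange: m² - m - 12 = 0.
Solving gives m = 4 or m = -3.
Check each candidate in the original equation:
  m = 4: √(25) = 5, while -m - 1 = -5 — extraneous.
  m = -3: √(4) = 2, while -m - 1 = 2 — valid.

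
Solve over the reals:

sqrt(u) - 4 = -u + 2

Isolate the radical: sqrt(u) = -u + 6.
Square both sides: u = (-u + 6)^2.
Expand and rearrange: u^2 - 13u + 36 = 0.
Solving gives u = 9 or u = 4.
Check each candidate in the original equation:
  u = 9: sqrt(9) = 3, while -u + 6 = -3 — extraneous.
  u = 4: sqrt(4) = 2, while -u + 6 = 2 — valid.

u = 4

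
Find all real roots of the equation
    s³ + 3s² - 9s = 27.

Rearrange: s³ + 3s² - 9s - 27 = 0.
Possible rational roots are divisors of -27. Testing s = 3 gives 0, so (s - 3) is a factor.
Divide: s³ + 3s² - 9s - 27 = (s - 3)(s² + 6s + 9).
The quadratic has the repeated root s = -3.

s = -3 or s = 3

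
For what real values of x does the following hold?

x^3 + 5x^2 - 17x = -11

Rearrange: x^3 + 5x^2 - 17x + 11 = 0.
Possible rational roots are divisors of 11. Testing x = 1 gives 0, so (x - 1) is a factor.
Divide: x^3 + 5x^2 - 17x + 11 = (x - 1)(x^2 + 6x - 11).
Apply the quadratic formula to x^2 + 6x - 11 = 0: x = (-6 +/- sqrt(80))/2, i.e. x ~= 1.4721 or x ~= -7.4721.

x = -7.4721 or x = 1 or x = 1.4721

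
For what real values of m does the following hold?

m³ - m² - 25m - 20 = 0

Possible rational roots are divisors of -20. Testing m = -4 gives 0, so (m + 4) is a factor.
Divide: m³ - m² - 25m - 20 = (m + 4)(m² - 5m - 5).
Apply the quadratic formula to m² - 5m - 5 = 0: m = (5 ± √45)/2, i.e. m ≈ 5.8541 or m ≈ -0.8541.

m = -4 or m = -0.8541 or m = 5.8541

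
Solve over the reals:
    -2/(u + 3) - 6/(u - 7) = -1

u = -1.8102 or u = 13.8102

Multiply both sides by (u + 3)(u - 7):
-2(u - 7) - 6(u + 3) = -(u + 3)(u - 7).
Expand and collect terms: -u^2 + 12u + 25 = 0.
By the quadratic formula, u = (-12 +/- sqrt(244)) / -2, so u ~= -1.8102 or u ~= 13.8102.
Neither value makes a denominator zero (u != -3, u != 7), so both are valid.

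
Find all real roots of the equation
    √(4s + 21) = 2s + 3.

Square both sides: 4s + 21 = (2s + 3)².
Expand and rearrange: 4s² + 8s - 12 = 0.
Solving gives s = 1 or s = -3.
Check each candidate in the original equation:
  s = 1: √(25) = 5, while 2s + 3 = 5 — valid.
  s = -3: √(9) = 3, while 2s + 3 = -3 — extraneous.

s = 1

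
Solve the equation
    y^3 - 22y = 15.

Rearrange: y^3 - 22y - 15 = 0.
Possible rational roots are divisors of -15. Testing y = 5 gives 0, so (y - 5) is a factor.
Divide: y^3 - 22y - 15 = (y - 5)(y^2 + 5y + 3).
Apply the quadratic formula to y^2 + 5y + 3 = 0: y = (-5 +/- sqrt(13))/2, i.e. y ~= -0.6972 or y ~= -4.3028.

y = -4.3028 or y = -0.6972 or y = 5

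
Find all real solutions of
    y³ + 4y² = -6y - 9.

Rearrange: y³ + 4y² + 6y + 9 = 0.
Possible rational roots are divisors of 9. Testing y = -3 gives 0, so (y + 3) is a factor.
Divide: y³ + 4y² + 6y + 9 = (y + 3)(y² + y + 3).
The quadratic y² + y + 3 has discriminant -11 < 0, so no further real roots.

y = -3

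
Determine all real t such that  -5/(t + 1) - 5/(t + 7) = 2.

Multiply both sides by (t + 1)(t + 7):
-5(t + 7) - 5(t + 1) = 2(t + 1)(t + 7).
Expand and collect terms: 2t² + 26t + 54 = 0.
By the quadratic formula, t = (-26 ± √244) / 4, so t ≈ -2.5949 or t ≈ -10.4051.
Neither value makes a denominator zero (t ≠ -1, t ≠ -7), so both are valid.

t = -10.4051 or t = -2.5949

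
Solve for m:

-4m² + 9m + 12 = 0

m = -0.9403 or m = 3.1903

Discriminant: (9)² − 4·(-4)·12 = 273.
Quadratic formula: m = (-9 ± √273) / (-8).
So m = 9/8 - √(273)/8 ≈ -0.9403 or m = 9/8 + √(273)/8 ≈ 3.1903.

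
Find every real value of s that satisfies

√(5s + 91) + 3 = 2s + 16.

s = -2

Isolate the radical: √(5s + 91) = 2s + 13.
Square both sides: 5s + 91 = (2s + 13)².
Expand and rearrange: 4s² + 47s + 78 = 0.
Solving gives s = -2 or s = -9.75.
Check each candidate in the original equation:
  s = -2: √(81) = 9, while 2s + 13 = 9 — valid.
  s = -9.75: √(42.25) = 6.5, while 2s + 13 = -6.5 — extraneous.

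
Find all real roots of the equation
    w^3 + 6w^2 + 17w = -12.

w = -1

Rearrange: w^3 + 6w^2 + 17w + 12 = 0.
Possible rational roots are divisors of 12. Testing w = -1 gives 0, so (w + 1) is a factor.
Divide: w^3 + 6w^2 + 17w + 12 = (w + 1)(w^2 + 5w + 12).
The quadratic w^2 + 5w + 12 has discriminant -23 < 0, so no further real roots.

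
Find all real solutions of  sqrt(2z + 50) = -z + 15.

Square both sides: 2z + 50 = (-z + 15)^2.
Expand and rearrange: z^2 - 32z + 175 = 0.
Solving gives z = 25 or z = 7.
Check each candidate in the original equation:
  z = 25: sqrt(100) = 10, while -z + 15 = -10 — extraneous.
  z = 7: sqrt(64) = 8, while -z + 15 = 8 — valid.

z = 7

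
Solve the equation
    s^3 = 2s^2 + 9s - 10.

s = -2.7016 or s = 1 or s = 3.7016

Rearrange: s^3 - 2s^2 - 9s + 10 = 0.
Possible rational roots are divisors of 10. Testing s = 1 gives 0, so (s - 1) is a factor.
Divide: s^3 - 2s^2 - 9s + 10 = (s - 1)(s^2 - s - 10).
Apply the quadratic formula to s^2 - s - 10 = 0: s = (1 +/- sqrt(41))/2, i.e. s ~= 3.7016 or s ~= -2.7016.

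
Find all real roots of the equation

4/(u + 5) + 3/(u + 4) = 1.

u = -4.4641 or u = 2.4641

Multiply both sides by (u + 5)(u + 4):
4(u + 4) + 3(u + 5) = (u + 5)(u + 4).
Expand and collect terms: u^2 + 2u - 11 = 0.
By the quadratic formula, u = (-2 +/- sqrt(48)) / 2, so u ~= 2.4641 or u ~= -4.4641.
Neither value makes a denominator zero (u != -5, u != -4), so both are valid.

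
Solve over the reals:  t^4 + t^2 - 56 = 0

Let u = t^2. The equation becomes u^2 + u - 56 = 0.
Factor: (u - 7)(u + 8) = 0, so u = 7 or u = -8.
t^2 = 7 gives t = +/-sqrt(7) ~= +/-2.6458.
t^2 = -8 < 0 has no real solution.

t = -2.6458 or t = 2.6458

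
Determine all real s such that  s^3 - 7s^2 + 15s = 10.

Rearrange: s^3 - 7s^2 + 15s - 10 = 0.
Possible rational roots are divisors of -10. Testing s = 2 gives 0, so (s - 2) is a factor.
Divide: s^3 - 7s^2 + 15s - 10 = (s - 2)(s^2 - 5s + 5).
Apply the quadratic formula to s^2 - 5s + 5 = 0: s = (5 +/- sqrt(5))/2, i.e. s ~= 3.618 or s ~= 1.382.

s = 1.382 or s = 2 or s = 3.618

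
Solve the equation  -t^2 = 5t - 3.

t = -5.5414 or t = 0.5414

Rearrange to standard form: -t^2 - 5t + 3 = 0.
Discriminant: (-5)^2 - 4*(-1)*3 = 37.
Quadratic formula: t = (5 +/- sqrt(37)) / (-2).
So t = -sqrt(37)/2 - 5/2 ~= -5.5414 or t = -5/2 + sqrt(37)/2 ~= 0.5414.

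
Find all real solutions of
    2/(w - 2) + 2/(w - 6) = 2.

w = 2.7639 or w = 7.2361

Multiply both sides by (w - 2)(w - 6):
2(w - 6) + 2(w - 2) = 2(w - 2)(w - 6).
Expand and collect terms: 2w^2 - 20w + 40 = 0.
By the quadratic formula, w = (20 +/- sqrt(80)) / 4, so w ~= 7.2361 or w ~= 2.7639.
Neither value makes a denominator zero (w != 2, w != 6), so both are valid.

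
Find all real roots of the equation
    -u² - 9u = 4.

Rearrange to standard form: -u² - 9u - 4 = 0.
Discriminant: (-9)² − 4·(-1)·(-4) = 65.
Quadratic formula: u = (9 ± √65) / (-2).
So u = -9/2 - √(65)/2 ≈ -8.5311 or u = -9/2 + √(65)/2 ≈ -0.4689.

u = -8.5311 or u = -0.4689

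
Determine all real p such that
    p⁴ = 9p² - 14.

Let u = p². The equation becomes u² - 9u + 14 = 0.
Factor: (u - 2)(u - 7) = 0, so u = 2 or u = 7.
p² = 2 gives p = ±√(2) ≈ ±1.4142.
p² = 7 gives p = ±√(7) ≈ ±2.6458.

p = -2.6458 or p = -1.4142 or p = 1.4142 or p = 2.6458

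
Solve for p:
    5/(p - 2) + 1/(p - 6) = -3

Multiply both sides by (p - 2)(p - 6):
5(p - 6) + (p - 2) = -3(p - 2)(p - 6).
Expand and collect terms: -3p² + 18p - 4 = 0.
By the quadratic formula, p = (-18 ± √276) / -6, so p ≈ 0.2311 or p ≈ 5.7689.
Neither value makes a denominator zero (p ≠ 2, p ≠ 6), so both are valid.

p = 0.2311 or p = 5.7689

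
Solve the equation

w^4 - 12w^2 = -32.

Let u = w^2. The equation becomes u^2 - 12u + 32 = 0.
Factor: (u - 4)(u - 8) = 0, so u = 4 or u = 8.
w^2 = 4 gives w = +/-2.
w^2 = 8 gives w = +/-2*sqrt(2) ~= +/-2.8284.

w = -2.8284 or w = -2 or w = 2 or w = 2.8284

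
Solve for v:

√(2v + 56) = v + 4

v = 4

Square both sides: 2v + 56 = (v + 4)².
Expand and rearrange: v² + 6v - 40 = 0.
Solving gives v = 4 or v = -10.
Check each candidate in the original equation:
  v = 4: √(64) = 8, while v + 4 = 8 — valid.
  v = -10: √(36) = 6, while v + 4 = -6 — extraneous.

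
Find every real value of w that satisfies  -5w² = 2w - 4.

w = -1.1165 or w = 0.7165

Rearrange to standard form: -5w² - 2w + 4 = 0.
Discriminant: (-2)² − 4·(-5)·4 = 84.
Quadratic formula: w = (2 ± √84) / (-10).
So w = -√(21)/5 - 1/5 ≈ -1.1165 or w = -1/5 + √(21)/5 ≈ 0.7165.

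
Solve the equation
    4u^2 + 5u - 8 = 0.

u = -2.1712 or u = 0.9212

Discriminant: (5)^2 - 4*4*(-8) = 153.
Quadratic formula: u = (-5 +/- sqrt(153)) / 8.
So u = -5/8 + 3*sqrt(17)/8 ~= 0.9212 or u = -3*sqrt(17)/8 - 5/8 ~= -2.1712.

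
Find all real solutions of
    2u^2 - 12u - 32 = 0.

u = -2 or u = 8

Factor: 2(u + 2)(u - 8) = 0.
So u = -2 or u = 8.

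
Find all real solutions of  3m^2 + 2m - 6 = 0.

m = -1.7863 or m = 1.1196

Discriminant: (2)^2 - 4*3*(-6) = 76.
Quadratic formula: m = (-2 +/- sqrt(76)) / 6.
So m = -1/3 + sqrt(19)/3 ~= 1.1196 or m = -sqrt(19)/3 - 1/3 ~= -1.7863.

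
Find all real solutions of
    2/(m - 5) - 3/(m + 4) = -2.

Multiply both sides by (m - 5)(m + 4):
2(m + 4) - 3(m - 5) = -2(m - 5)(m + 4).
Expand and collect terms: -2m^2 + 3m + 17 = 0.
By the quadratic formula, m = (-3 +/- sqrt(145)) / -4, so m ~= -2.2604 or m ~= 3.7604.
Neither value makes a denominator zero (m != 5, m != -4), so both are valid.

m = -2.2604 or m = 3.7604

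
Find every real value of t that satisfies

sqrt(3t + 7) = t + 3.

t = -2 or t = -1

Square both sides: 3t + 7 = (t + 3)^2.
Expand and rearrange: t^2 + 3t + 2 = 0.
Solving gives t = -1 or t = -2.
Check each candidate in the original equation:
  t = -1: sqrt(4) = 2, while t + 3 = 2 — valid.
  t = -2: sqrt(1) = 1, while t + 3 = 1 — valid.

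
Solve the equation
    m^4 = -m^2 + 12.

Let u = m^2. The equation becomes u^2 + u - 12 = 0.
Factor: (u + 4)(u - 3) = 0, so u = -4 or u = 3.
m^2 = -4 < 0 has no real solution.
m^2 = 3 gives m = +/-sqrt(3) ~= +/-1.7321.

m = -1.7321 or m = 1.7321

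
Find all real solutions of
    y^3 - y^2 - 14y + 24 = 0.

y = -4 or y = 2 or y = 3

Possible rational roots are divisors of 24. Testing y = 3 gives 0, so (y - 3) is a factor.
Divide: y^3 - y^2 - 14y + 24 = (y - 3)(y^2 + 2y - 8).
Factor the quadratic: y = 2 or y = -4.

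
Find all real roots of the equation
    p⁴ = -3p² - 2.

No real solutions.

Let u = p². The equation becomes u² + 3u + 2 = 0.
Factor: (u + 2)(u + 1) = 0, so u = -2 or u = -1.
p² = -2 < 0 has no real solution.
p² = -1 < 0 has no real solution.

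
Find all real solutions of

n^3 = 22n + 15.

Rearrange: n^3 - 22n - 15 = 0.
Possible rational roots are divisors of -15. Testing n = 5 gives 0, so (n - 5) is a factor.
Divide: n^3 - 22n - 15 = (n - 5)(n^2 + 5n + 3).
Apply the quadratic formula to n^2 + 5n + 3 = 0: n = (-5 +/- sqrt(13))/2, i.e. n ~= -0.6972 or n ~= -4.3028.

n = -4.3028 or n = -0.6972 or n = 5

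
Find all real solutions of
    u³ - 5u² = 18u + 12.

u = -1.5826 or u = -1 or u = 7.5826

Rearrange: u³ - 5u² - 18u - 12 = 0.
Possible rational roots are divisors of -12. Testing u = -1 gives 0, so (u + 1) is a factor.
Divide: u³ - 5u² - 18u - 12 = (u + 1)(u² - 6u - 12).
Apply the quadratic formula to u² - 6u - 12 = 0: u = (6 ± √84)/2, i.e. u ≈ 7.5826 or u ≈ -1.5826.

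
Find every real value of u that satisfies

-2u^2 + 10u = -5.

Rearrange to standard form: -2u^2 + 10u + 5 = 0.
Discriminant: (10)^2 - 4*(-2)*5 = 140.
Quadratic formula: u = (-10 +/- sqrt(140)) / (-4).
So u = 5/2 - sqrt(35)/2 ~= -0.458 or u = 5/2 + sqrt(35)/2 ~= 5.458.

u = -0.458 or u = 5.458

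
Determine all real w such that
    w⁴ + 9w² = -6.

Let u = w². The equation becomes u² + 9u + 6 = 0.
By the quadratic formula, u = -9/2 + √(57)/2 or u = -9/2 - √(57)/2.
w² = -9/2 + √(57)/2 < 0 has no real solution.
w² = -9/2 - √(57)/2 < 0 has no real solution.

No real solutions.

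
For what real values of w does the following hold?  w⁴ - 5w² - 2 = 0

Let u = w². The equation becomes u² - 5u - 2 = 0.
By the quadratic formula, u = 5/2 + √(33)/2 or u = 5/2 - √(33)/2.
w² = 5/2 + √(33)/2 gives w = ±√(5/2 + √(33)/2) ≈ ±2.3178.
w² = 5/2 - √(33)/2 < 0 has no real solution.

w = -2.3178 or w = 2.3178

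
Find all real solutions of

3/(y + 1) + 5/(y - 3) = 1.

Multiply both sides by (y + 1)(y - 3):
3(y - 3) + 5(y + 1) = (y + 1)(y - 3).
Expand and collect terms: y^2 - 10y + 1 = 0.
By the quadratic formula, y = (10 +/- sqrt(96)) / 2, so y ~= 9.899 or y ~= 0.101.
Neither value makes a denominator zero (y != -1, y != 3), so both are valid.

y = 0.101 or y = 9.899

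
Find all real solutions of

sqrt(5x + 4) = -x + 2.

x = 0

Square both sides: 5x + 4 = (-x + 2)^2.
Expand and rearrange: x^2 - 9x = 0.
Solving gives x = 9 or x = 0.
Check each candidate in the original equation:
  x = 9: sqrt(49) = 7, while -x + 2 = -7 — extraneous.
  x = 0: sqrt(4) = 2, while -x + 2 = 2 — valid.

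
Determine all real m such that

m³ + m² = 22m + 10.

Rearrange: m³ + m² - 22m - 10 = 0.
Possible rational roots are divisors of -10. Testing m = -5 gives 0, so (m + 5) is a factor.
Divide: m³ + m² - 22m - 10 = (m + 5)(m² - 4m - 2).
Apply the quadratic formula to m² - 4m - 2 = 0: m = (4 ± √24)/2, i.e. m ≈ 4.4495 or m ≈ -0.4495.

m = -5 or m = -0.4495 or m = 4.4495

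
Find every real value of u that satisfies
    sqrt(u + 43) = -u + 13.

Square both sides: u + 43 = (-u + 13)^2.
Expand and rearrange: u^2 - 27u + 126 = 0.
Solving gives u = 21 or u = 6.
Check each candidate in the original equation:
  u = 21: sqrt(64) = 8, while -u + 13 = -8 — extraneous.
  u = 6: sqrt(49) = 7, while -u + 13 = 7 — valid.

u = 6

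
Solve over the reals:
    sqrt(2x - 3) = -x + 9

Square both sides: 2x - 3 = (-x + 9)^2.
Expand and rearrange: x^2 - 20x + 84 = 0.
Solving gives x = 14 or x = 6.
Check each candidate in the original equation:
  x = 14: sqrt(25) = 5, while -x + 9 = -5 — extraneous.
  x = 6: sqrt(9) = 3, while -x + 9 = 3 — valid.

x = 6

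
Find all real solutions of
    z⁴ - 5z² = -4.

z = -2 or z = -1 or z = 1 or z = 2

Let u = z². The equation becomes u² - 5u + 4 = 0.
Factor: (u - 4)(u - 1) = 0, so u = 4 or u = 1.
z² = 4 gives z = ±2.
z² = 1 gives z = ±1.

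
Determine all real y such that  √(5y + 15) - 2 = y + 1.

y = -3 or y = 2

Isolate the radical: √(5y + 15) = y + 3.
Square both sides: 5y + 15 = (y + 3)².
Expand and rearrange: y² + y - 6 = 0.
Solving gives y = 2 or y = -3.
Check each candidate in the original equation:
  y = 2: √(25) = 5, while y + 3 = 5 — valid.
  y = -3: √(0) = 0, while y + 3 = 0 — valid.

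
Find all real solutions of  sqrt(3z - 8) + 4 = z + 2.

Isolate the radical: sqrt(3z - 8) = z - 2.
Square both sides: 3z - 8 = (z - 2)^2.
Expand and rearrange: z^2 - 7z + 12 = 0.
Solving gives z = 4 or z = 3.
Check each candidate in the original equation:
  z = 4: sqrt(4) = 2, while z - 2 = 2 — valid.
  z = 3: sqrt(1) = 1, while z - 2 = 1 — valid.

z = 3 or z = 4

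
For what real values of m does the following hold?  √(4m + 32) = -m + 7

m = 1

Square both sides: 4m + 32 = (-m + 7)².
Expand and rearrange: m² - 18m + 17 = 0.
Solving gives m = 17 or m = 1.
Check each candidate in the original equation:
  m = 17: √(100) = 10, while -m + 7 = -10 — extraneous.
  m = 1: √(36) = 6, while -m + 7 = 6 — valid.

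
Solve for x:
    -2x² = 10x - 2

Rearrange to standard form: -2x² - 10x + 2 = 0.
Discriminant: (-10)² − 4·(-2)·2 = 116.
Quadratic formula: x = (10 ± √116) / (-4).
So x = -√(29)/2 - 5/2 ≈ -5.1926 or x = -5/2 + √(29)/2 ≈ 0.1926.

x = -5.1926 or x = 0.1926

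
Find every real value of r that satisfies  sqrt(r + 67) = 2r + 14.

Square both sides: r + 67 = (2r + 14)^2.
Expand and rearrange: 4r^2 + 55r + 129 = 0.
Solving gives r = -3 or r = -10.75.
Check each candidate in the original equation:
  r = -3: sqrt(64) = 8, while 2r + 14 = 8 — valid.
  r = -10.75: sqrt(56.25) = 7.5, while 2r + 14 = -7.5 — extraneous.

r = -3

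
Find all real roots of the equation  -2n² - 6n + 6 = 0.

n = -3.7913 or n = 0.7913

Discriminant: (-6)² − 4·(-2)·6 = 84.
Quadratic formula: n = (6 ± √84) / (-4).
So n = -√(21)/2 - 3/2 ≈ -3.7913 or n = -3/2 + √(21)/2 ≈ 0.7913.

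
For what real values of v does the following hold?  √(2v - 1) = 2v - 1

Square both sides: 2v - 1 = (2v - 1)².
Expand and rearrange: 4v² - 6v + 2 = 0.
Solving gives v = 1 or v = 0.5.
Check each candidate in the original equation:
  v = 1: √(1) = 1, while 2v - 1 = 1 — valid.
  v = 0.5: √(0) = 0, while 2v - 1 = 0 — valid.

v = 0.5 or v = 1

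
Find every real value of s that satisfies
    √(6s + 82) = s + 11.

s = -3

Square both sides: 6s + 82 = (s + 11)².
Expand and rearrange: s² + 16s + 39 = 0.
Solving gives s = -3 or s = -13.
Check each candidate in the original equation:
  s = -3: √(64) = 8, while s + 11 = 8 — valid.
  s = -13: √(4) = 2, while s + 11 = -2 — extraneous.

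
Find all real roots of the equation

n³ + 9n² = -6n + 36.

n = -7.5826 or n = -3 or n = 1.5826

Rearrange: n³ + 9n² + 6n - 36 = 0.
Possible rational roots are divisors of -36. Testing n = -3 gives 0, so (n + 3) is a factor.
Divide: n³ + 9n² + 6n - 36 = (n + 3)(n² + 6n - 12).
Apply the quadratic formula to n² + 6n - 12 = 0: n = (-6 ± √84)/2, i.e. n ≈ 1.5826 or n ≈ -7.5826.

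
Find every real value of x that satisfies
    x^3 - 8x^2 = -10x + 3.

x = 0.4586 or x = 1 or x = 6.5414

Rearrange: x^3 - 8x^2 + 10x - 3 = 0.
Possible rational roots are divisors of -3. Testing x = 1 gives 0, so (x - 1) is a factor.
Divide: x^3 - 8x^2 + 10x - 3 = (x - 1)(x^2 - 7x + 3).
Apply the quadratic formula to x^2 - 7x + 3 = 0: x = (7 +/- sqrt(37))/2, i.e. x ~= 6.5414 or x ~= 0.4586.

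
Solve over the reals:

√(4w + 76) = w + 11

Square both sides: 4w + 76 = (w + 11)².
Expand and rearrange: w² + 18w + 45 = 0.
Solving gives w = -3 or w = -15.
Check each candidate in the original equation:
  w = -3: √(64) = 8, while w + 11 = 8 — valid.
  w = -15: √(16) = 4, while w + 11 = -4 — extraneous.

w = -3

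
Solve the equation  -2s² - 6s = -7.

Rearrange to standard form: -2s² - 6s + 7 = 0.
Discriminant: (-6)² − 4·(-2)·7 = 92.
Quadratic formula: s = (6 ± √92) / (-4).
So s = -√(23)/2 - 3/2 ≈ -3.8979 or s = -3/2 + √(23)/2 ≈ 0.8979.

s = -3.8979 or s = 0.8979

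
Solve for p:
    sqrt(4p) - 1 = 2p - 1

Isolate the radical: sqrt(4p) = 2p.
Square both sides: 4p = (2p)^2.
Expand and rearrange: 4p^2 - 4p = 0.
Solving gives p = 1 or p = 0.
Check each candidate in the original equation:
  p = 1: sqrt(4) = 2, while 2p = 2 — valid.
  p = 0: sqrt(0) = 0, while 2p = 0 — valid.

p = 0 or p = 1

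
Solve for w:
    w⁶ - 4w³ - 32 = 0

w = -1.5874 or w = 2

Let u = w³. The equation becomes u² - 4u - 32 = 0.
Factor: (u + 4)(u - 8) = 0, so u = -4 or u = 8.
w³ = -4 gives w = -∛(4) ≈ -1.5874.
w³ = 8 gives w = 2.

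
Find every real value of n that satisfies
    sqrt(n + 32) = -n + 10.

Square both sides: n + 32 = (-n + 10)^2.
Expand and rearrange: n^2 - 21n + 68 = 0.
Solving gives n = 17 or n = 4.
Check each candidate in the original equation:
  n = 17: sqrt(49) = 7, while -n + 10 = -7 — extraneous.
  n = 4: sqrt(36) = 6, while -n + 10 = 6 — valid.

n = 4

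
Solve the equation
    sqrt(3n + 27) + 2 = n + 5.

n = 3

Isolate the radical: sqrt(3n + 27) = n + 3.
Square both sides: 3n + 27 = (n + 3)^2.
Expand and rearrange: n^2 + 3n - 18 = 0.
Solving gives n = 3 or n = -6.
Check each candidate in the original equation:
  n = 3: sqrt(36) = 6, while n + 3 = 6 — valid.
  n = -6: sqrt(9) = 3, while n + 3 = -3 — extraneous.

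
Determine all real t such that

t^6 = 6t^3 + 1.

t = -0.5454 or t = 1.8334

Let u = t^3. The equation becomes u^2 - 6u - 1 = 0.
By the quadratic formula, u = 3 + sqrt(10) or u = 3 - sqrt(10).
t^3 = 3 + sqrt(10) gives t = (3 + sqrt(10))^(1/3) ~= 1.8334.
t^3 = 3 - sqrt(10) gives t = -(-3 + sqrt(10))^(1/3) ~= -0.5454.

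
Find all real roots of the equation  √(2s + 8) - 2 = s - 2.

Isolate the radical: √(2s + 8) = s.
Square both sides: 2s + 8 = (s)².
Expand and rearrange: s² - 2s - 8 = 0.
Solving gives s = 4 or s = -2.
Check each candidate in the original equation:
  s = 4: √(16) = 4, while s = 4 — valid.
  s = -2: √(4) = 2, while s = -2 — extraneous.

s = 4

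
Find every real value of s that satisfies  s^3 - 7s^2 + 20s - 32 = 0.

Possible rational roots are divisors of -32. Testing s = 4 gives 0, so (s - 4) is a factor.
Divide: s^3 - 7s^2 + 20s - 32 = (s - 4)(s^2 - 3s + 8).
The quadratic s^2 - 3s + 8 has discriminant -23 < 0, so no further real roots.

s = 4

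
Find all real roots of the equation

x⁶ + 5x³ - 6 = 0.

x = -1.8171 or x = 1

Let u = x³. The equation becomes u² + 5u - 6 = 0.
Factor: (u - 1)(u + 6) = 0, so u = 1 or u = -6.
x³ = 1 gives x = 1.
x³ = -6 gives x = -∛(6) ≈ -1.8171.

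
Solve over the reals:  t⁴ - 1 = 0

t = -1 or t = 1

Let u = t². The equation becomes u² - 1 = 0.
Factor: (u - 1)(u + 1) = 0, so u = 1 or u = -1.
t² = 1 gives t = ±1.
t² = -1 < 0 has no real solution.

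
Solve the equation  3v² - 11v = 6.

v = -0.4821 or v = 4.1487

Rearrange to standard form: 3v² - 11v - 6 = 0.
Discriminant: (-11)² − 4·3·(-6) = 193.
Quadratic formula: v = (11 ± √193) / 6.
So v = 11/6 + √(193)/6 ≈ 4.1487 or v = 11/6 - √(193)/6 ≈ -0.4821.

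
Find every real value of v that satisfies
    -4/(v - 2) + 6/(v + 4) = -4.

Multiply both sides by (v - 2)(v + 4):
-4(v + 4) + 6(v - 2) = -4(v - 2)(v + 4).
Expand and collect terms: -4v² - 10v + 60 = 0.
By the quadratic formula, v = (10 ± √1060) / -8, so v ≈ -5.3197 or v ≈ 2.8197.
Neither value makes a denominator zero (v ≠ 2, v ≠ -4), so both are valid.

v = -5.3197 or v = 2.8197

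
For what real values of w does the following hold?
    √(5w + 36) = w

w = 9

Square both sides: 5w + 36 = (w)².
Expand and rearrange: w² - 5w - 36 = 0.
Solving gives w = 9 or w = -4.
Check each candidate in the original equation:
  w = 9: √(81) = 9, while w = 9 — valid.
  w = -4: √(16) = 4, while w = -4 — extraneous.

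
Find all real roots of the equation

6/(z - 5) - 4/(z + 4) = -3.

Multiply both sides by (z - 5)(z + 4):
6(z + 4) - 4(z - 5) = -3(z - 5)(z + 4).
Expand and collect terms: -3z^2 + z + 16 = 0.
By the quadratic formula, z = (-1 +/- sqrt(193)) / -6, so z ~= -2.1487 or z ~= 2.4821.
Neither value makes a denominator zero (z != 5, z != -4), so both are valid.

z = -2.1487 or z = 2.4821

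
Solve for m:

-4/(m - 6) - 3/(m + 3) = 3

m = -4.1512 or m = 4.8179

Multiply both sides by (m - 6)(m + 3):
-4(m + 3) - 3(m - 6) = 3(m - 6)(m + 3).
Expand and collect terms: 3m^2 - 2m - 60 = 0.
By the quadratic formula, m = (2 +/- sqrt(724)) / 6, so m ~= 4.8179 or m ~= -4.1512.
Neither value makes a denominator zero (m != 6, m != -3), so both are valid.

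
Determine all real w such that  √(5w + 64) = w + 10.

Square both sides: 5w + 64 = (w + 10)².
Expand and rearrange: w² + 15w + 36 = 0.
Solving gives w = -3 or w = -12.
Check each candidate in the original equation:
  w = -3: √(49) = 7, while w + 10 = 7 — valid.
  w = -12: √(4) = 2, while w + 10 = -2 — extraneous.

w = -3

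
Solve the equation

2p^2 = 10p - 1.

p = 0.1021 or p = 4.8979

Rearrange to standard form: 2p^2 - 10p + 1 = 0.
Discriminant: (-10)^2 - 4*2*1 = 92.
Quadratic formula: p = (10 +/- sqrt(92)) / 4.
So p = sqrt(23)/2 + 5/2 ~= 4.8979 or p = 5/2 - sqrt(23)/2 ~= 0.1021.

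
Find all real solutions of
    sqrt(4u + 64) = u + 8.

Square both sides: 4u + 64 = (u + 8)^2.
Expand and rearrange: u^2 + 12u = 0.
Solving gives u = 0 or u = -12.
Check each candidate in the original equation:
  u = 0: sqrt(64) = 8, while u + 8 = 8 — valid.
  u = -12: sqrt(16) = 4, while u + 8 = -4 — extraneous.

u = 0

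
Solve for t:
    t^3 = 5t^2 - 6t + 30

Rearrange: t^3 - 5t^2 + 6t - 30 = 0.
Possible rational roots are divisors of -30. Testing t = 5 gives 0, so (t - 5) is a factor.
Divide: t^3 - 5t^2 + 6t - 30 = (t - 5)(t^2 + 6).
The quadratic t^2 + 6 has discriminant -24 < 0, so no further real roots.

t = 5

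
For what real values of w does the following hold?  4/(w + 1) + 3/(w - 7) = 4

Multiply both sides by (w + 1)(w - 7):
4(w - 7) + 3(w + 1) = 4(w + 1)(w - 7).
Expand and collect terms: 4w^2 - 31w - 3 = 0.
By the quadratic formula, w = (31 +/- sqrt(1009)) / 8, so w ~= 7.8456 or w ~= -0.0956.
Neither value makes a denominator zero (w != -1, w != 7), so both are valid.

w = -0.0956 or w = 7.8456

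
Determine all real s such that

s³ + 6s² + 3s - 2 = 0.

Possible rational roots are divisors of -2. Testing s = -1 gives 0, so (s + 1) is a factor.
Divide: s³ + 6s² + 3s - 2 = (s + 1)(s² + 5s - 2).
Apply the quadratic formula to s² + 5s - 2 = 0: s = (-5 ± √33)/2, i.e. s ≈ 0.3723 or s ≈ -5.3723.

s = -5.3723 or s = -1 or s = 0.3723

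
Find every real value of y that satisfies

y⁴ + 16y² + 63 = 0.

Let u = y². The equation becomes u² + 16u + 63 = 0.
Factor: (u + 9)(u + 7) = 0, so u = -9 or u = -7.
y² = -9 < 0 has no real solution.
y² = -7 < 0 has no real solution.

No real solutions.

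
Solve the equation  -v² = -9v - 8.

Rearrange to standard form: -v² + 9v + 8 = 0.
Discriminant: (9)² − 4·(-1)·8 = 113.
Quadratic formula: v = (-9 ± √113) / (-2).
So v = 9/2 - √(113)/2 ≈ -0.8151 or v = 9/2 + √(113)/2 ≈ 9.8151.

v = -0.8151 or v = 9.8151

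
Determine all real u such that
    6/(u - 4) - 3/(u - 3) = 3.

u = 2.5858 or u = 5.4142

Multiply both sides by (u - 4)(u - 3):
6(u - 3) - 3(u - 4) = 3(u - 4)(u - 3).
Expand and collect terms: 3u^2 - 24u + 42 = 0.
By the quadratic formula, u = (24 +/- sqrt(72)) / 6, so u ~= 5.4142 or u ~= 2.5858.
Neither value makes a denominator zero (u != 4, u != 3), so both are valid.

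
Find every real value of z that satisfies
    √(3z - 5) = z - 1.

z = 2 or z = 3

Square both sides: 3z - 5 = (z - 1)².
Expand and rearrange: z² - 5z + 6 = 0.
Solving gives z = 3 or z = 2.
Check each candidate in the original equation:
  z = 3: √(4) = 2, while z - 1 = 2 — valid.
  z = 2: √(1) = 1, while z - 1 = 1 — valid.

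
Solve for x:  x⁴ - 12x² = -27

Let u = x². The equation becomes u² - 12u + 27 = 0.
Factor: (u - 3)(u - 9) = 0, so u = 3 or u = 9.
x² = 3 gives x = ±√(3) ≈ ±1.7321.
x² = 9 gives x = ±3.

x = -3 or x = -1.7321 or x = 1.7321 or x = 3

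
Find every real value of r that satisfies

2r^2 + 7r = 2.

Rearrange to standard form: 2r^2 + 7r - 2 = 0.
Discriminant: (7)^2 - 4*2*(-2) = 65.
Quadratic formula: r = (-7 +/- sqrt(65)) / 4.
So r = -7/4 + sqrt(65)/4 ~= 0.2656 or r = -sqrt(65)/4 - 7/4 ~= -3.7656.

r = -3.7656 or r = 0.2656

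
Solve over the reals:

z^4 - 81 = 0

z = -3 or z = 3

Let u = z^2. The equation becomes u^2 - 81 = 0.
Factor: (u + 9)(u - 9) = 0, so u = -9 or u = 9.
z^2 = -9 < 0 has no real solution.
z^2 = 9 gives z = +/-3.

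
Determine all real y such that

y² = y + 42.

Bring every term to one side: y² - y - 42 = 0.
Factor: (y + 6)(y - 7) = 0.
So y = -6 or y = 7.

y = -6 or y = 7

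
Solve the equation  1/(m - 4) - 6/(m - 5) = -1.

m = 3.8377 or m = 10.1623

Multiply both sides by (m - 4)(m - 5):
(m - 5) - 6(m - 4) = -(m - 4)(m - 5).
Expand and collect terms: -m² + 14m - 39 = 0.
By the quadratic formula, m = (-14 ± √40) / -2, so m ≈ 3.8377 or m ≈ 10.1623.
Neither value makes a denominator zero (m ≠ 4, m ≠ 5), so both are valid.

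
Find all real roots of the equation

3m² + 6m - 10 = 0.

Discriminant: (6)² − 4·3·(-10) = 156.
Quadratic formula: m = (-6 ± √156) / 6.
So m = -1 + √(39)/3 ≈ 1.0817 or m = -√(39)/3 - 1 ≈ -3.0817.

m = -3.0817 or m = 1.0817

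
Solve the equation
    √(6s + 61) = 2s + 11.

s = -2

Square both sides: 6s + 61 = (2s + 11)².
Expand and rearrange: 4s² + 38s + 60 = 0.
Solving gives s = -2 or s = -7.5.
Check each candidate in the original equation:
  s = -2: √(49) = 7, while 2s + 11 = 7 — valid.
  s = -7.5: √(16) = 4, while 2s + 11 = -4 — extraneous.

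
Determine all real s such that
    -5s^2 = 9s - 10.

Rearrange to standard form: -5s^2 - 9s + 10 = 0.
Discriminant: (-9)^2 - 4*(-5)*10 = 281.
Quadratic formula: s = (9 +/- sqrt(281)) / (-10).
So s = -sqrt(281)/10 - 9/10 ~= -2.5763 or s = -9/10 + sqrt(281)/10 ~= 0.7763.

s = -2.5763 or s = 0.7763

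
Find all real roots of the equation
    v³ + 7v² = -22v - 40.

v = -4

Rearrange: v³ + 7v² + 22v + 40 = 0.
Possible rational roots are divisors of 40. Testing v = -4 gives 0, so (v + 4) is a factor.
Divide: v³ + 7v² + 22v + 40 = (v + 4)(v² + 3v + 10).
The quadratic v² + 3v + 10 has discriminant -31 < 0, so no further real roots.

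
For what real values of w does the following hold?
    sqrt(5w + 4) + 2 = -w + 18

Isolate the radical: sqrt(5w + 4) = -w + 16.
Square both sides: 5w + 4 = (-w + 16)^2.
Expand and rearrange: w^2 - 37w + 252 = 0.
Solving gives w = 28 or w = 9.
Check each candidate in the original equation:
  w = 28: sqrt(144) = 12, while -w + 16 = -12 — extraneous.
  w = 9: sqrt(49) = 7, while -w + 16 = 7 — valid.

w = 9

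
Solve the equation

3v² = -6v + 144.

Bring every term to one side: 3v² + 6v - 144 = 0.
Factor: 3(v - 6)(v + 8) = 0.
So v = 6 or v = -8.

v = -8 or v = 6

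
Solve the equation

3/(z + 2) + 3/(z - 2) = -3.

z = -3.2361 or z = 1.2361

Multiply both sides by (z + 2)(z - 2):
3(z - 2) + 3(z + 2) = -3(z + 2)(z - 2).
Expand and collect terms: -3z² - 6z + 12 = 0.
By the quadratic formula, z = (6 ± √180) / -6, so z ≈ -3.2361 or z ≈ 1.2361.
Neither value makes a denominator zero (z ≠ -2, z ≠ 2), so both are valid.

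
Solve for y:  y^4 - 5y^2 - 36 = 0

y = -3 or y = 3

Let u = y^2. The equation becomes u^2 - 5u - 36 = 0.
Factor: (u - 9)(u + 4) = 0, so u = 9 or u = -4.
y^2 = 9 gives y = +/-3.
y^2 = -4 < 0 has no real solution.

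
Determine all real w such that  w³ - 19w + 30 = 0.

Possible rational roots are divisors of 30. Testing w = 3 gives 0, so (w - 3) is a factor.
Divide: w³ - 19w + 30 = (w - 3)(w² + 3w - 10).
Factor the quadratic: w = 2 or w = -5.

w = -5 or w = 2 or w = 3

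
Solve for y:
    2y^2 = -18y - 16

y = -8 or y = -1

Bring every term to one side: 2y^2 + 18y + 16 = 0.
Factor: 2(y + 8)(y + 1) = 0.
So y = -8 or y = -1.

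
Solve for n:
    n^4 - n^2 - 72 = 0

Let u = n^2. The equation becomes u^2 - u - 72 = 0.
Factor: (u + 8)(u - 9) = 0, so u = -8 or u = 9.
n^2 = -8 < 0 has no real solution.
n^2 = 9 gives n = +/-3.

n = -3 or n = 3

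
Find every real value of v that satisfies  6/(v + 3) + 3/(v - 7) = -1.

v = -10.2621 or v = 5.2621

Multiply both sides by (v + 3)(v - 7):
6(v - 7) + 3(v + 3) = -(v + 3)(v - 7).
Expand and collect terms: -v² - 5v + 54 = 0.
By the quadratic formula, v = (5 ± √241) / -2, so v ≈ -10.2621 or v ≈ 5.2621.
Neither value makes a denominator zero (v ≠ -3, v ≠ 7), so both are valid.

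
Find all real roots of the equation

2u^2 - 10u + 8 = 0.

u = 1 or u = 4

Factor: 2(u - 4)(u - 1) = 0.
So u = 4 or u = 1.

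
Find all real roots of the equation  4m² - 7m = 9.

m = -0.8616 or m = 2.6116

Rearrange to standard form: 4m² - 7m - 9 = 0.
Discriminant: (-7)² − 4·4·(-9) = 193.
Quadratic formula: m = (7 ± √193) / 8.
So m = 7/8 + √(193)/8 ≈ 2.6116 or m = 7/8 - √(193)/8 ≈ -0.8616.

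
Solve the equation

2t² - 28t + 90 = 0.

t = 5 or t = 9

Factor: 2(t - 9)(t - 5) = 0.
So t = 9 or t = 5.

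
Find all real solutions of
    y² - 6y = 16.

Bring every term to one side: y² - 6y - 16 = 0.
Factor: (y - 8)(y + 2) = 0.
So y = 8 or y = -2.

y = -2 or y = 8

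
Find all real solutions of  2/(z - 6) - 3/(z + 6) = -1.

Multiply both sides by (z - 6)(z + 6):
2(z + 6) - 3(z - 6) = -(z - 6)(z + 6).
Expand and collect terms: -z² + z + 6 = 0.
Factor or apply the quadratic formula: z = -2 or z = 3.
Neither value makes a denominator zero (z ≠ 6, z ≠ -6), so both are valid.

z = -2 or z = 3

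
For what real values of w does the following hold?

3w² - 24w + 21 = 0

Factor: 3(w - 7)(w - 1) = 0.
So w = 7 or w = 1.

w = 1 or w = 7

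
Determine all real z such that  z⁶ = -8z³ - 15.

Let u = z³. The equation becomes u² + 8u + 15 = 0.
Factor: (u + 5)(u + 3) = 0, so u = -5 or u = -3.
z³ = -5 gives z = -∛(5) ≈ -1.71.
z³ = -3 gives z = -∛(3) ≈ -1.4422.

z = -1.71 or z = -1.4422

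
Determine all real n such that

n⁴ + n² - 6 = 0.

n = -1.4142 or n = 1.4142

Let u = n². The equation becomes u² + u - 6 = 0.
Factor: (u - 2)(u + 3) = 0, so u = 2 or u = -3.
n² = 2 gives n = ±√(2) ≈ ±1.4142.
n² = -3 < 0 has no real solution.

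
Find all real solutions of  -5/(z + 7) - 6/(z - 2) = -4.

Multiply both sides by (z + 7)(z - 2):
-5(z - 2) - 6(z + 7) = -4(z + 7)(z - 2).
Expand and collect terms: -4z² - 9z + 88 = 0.
By the quadratic formula, z = (9 ± √1489) / -8, so z ≈ -5.9484 or z ≈ 3.6984.
Neither value makes a denominator zero (z ≠ -7, z ≠ 2), so both are valid.

z = -5.9484 or z = 3.6984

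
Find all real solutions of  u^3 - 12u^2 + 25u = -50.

Rearrange: u^3 - 12u^2 + 25u + 50 = 0.
Possible rational roots are divisors of 50. Testing u = 5 gives 0, so (u - 5) is a factor.
Divide: u^3 - 12u^2 + 25u + 50 = (u - 5)(u^2 - 7u - 10).
Apply the quadratic formula to u^2 - 7u - 10 = 0: u = (7 +/- sqrt(89))/2, i.e. u ~= 8.217 or u ~= -1.217.

u = -1.217 or u = 5 or u = 8.217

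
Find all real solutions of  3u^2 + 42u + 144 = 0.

u = -8 or u = -6

Factor: 3(u + 8)(u + 6) = 0.
So u = -8 or u = -6.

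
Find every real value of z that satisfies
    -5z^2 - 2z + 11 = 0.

z = -1.6967 or z = 1.2967

Discriminant: (-2)^2 - 4*(-5)*11 = 224.
Quadratic formula: z = (2 +/- sqrt(224)) / (-10).
So z = -2*sqrt(14)/5 - 1/5 ~= -1.6967 or z = -1/5 + 2*sqrt(14)/5 ~= 1.2967.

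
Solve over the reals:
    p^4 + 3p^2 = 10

Let u = p^2. The equation becomes u^2 + 3u - 10 = 0.
Factor: (u - 2)(u + 5) = 0, so u = 2 or u = -5.
p^2 = 2 gives p = +/-sqrt(2) ~= +/-1.4142.
p^2 = -5 < 0 has no real solution.

p = -1.4142 or p = 1.4142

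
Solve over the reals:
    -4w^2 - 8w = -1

Rearrange to standard form: -4w^2 - 8w + 1 = 0.
Discriminant: (-8)^2 - 4*(-4)*1 = 80.
Quadratic formula: w = (8 +/- sqrt(80)) / (-8).
So w = -sqrt(5)/2 - 1 ~= -2.118 or w = -1 + sqrt(5)/2 ~= 0.118.

w = -2.118 or w = 0.118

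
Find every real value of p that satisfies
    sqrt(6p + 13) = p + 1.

p = 6

Square both sides: 6p + 13 = (p + 1)^2.
Expand and rearrange: p^2 - 4p - 12 = 0.
Solving gives p = 6 or p = -2.
Check each candidate in the original equation:
  p = 6: sqrt(49) = 7, while p + 1 = 7 — valid.
  p = -2: sqrt(1) = 1, while p + 1 = -1 — extraneous.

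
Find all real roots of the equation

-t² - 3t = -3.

Rearrange to standard form: -t² - 3t + 3 = 0.
Discriminant: (-3)² − 4·(-1)·3 = 21.
Quadratic formula: t = (3 ± √21) / (-2).
So t = -√(21)/2 - 3/2 ≈ -3.7913 or t = -3/2 + √(21)/2 ≈ 0.7913.

t = -3.7913 or t = 0.7913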